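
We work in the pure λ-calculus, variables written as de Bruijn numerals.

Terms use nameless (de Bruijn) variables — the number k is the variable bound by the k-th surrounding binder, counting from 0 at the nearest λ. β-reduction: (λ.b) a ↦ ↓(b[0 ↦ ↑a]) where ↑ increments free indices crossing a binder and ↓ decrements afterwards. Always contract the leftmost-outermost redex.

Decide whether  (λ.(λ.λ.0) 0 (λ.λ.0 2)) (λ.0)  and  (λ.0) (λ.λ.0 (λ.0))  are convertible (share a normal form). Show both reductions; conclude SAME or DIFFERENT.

Answer: SAME — A ⇓ λ.λ.0 (λ.0), B ⇓ λ.λ.0 (λ.0)

Derivation:
Term A:
  start: (λ.(λ.λ.0) 0 (λ.λ.0 2)) (λ.0)
  →1  (λ.λ.0) (λ.0) (λ.λ.0 (λ.0))
  →2  (λ.0) (λ.λ.0 (λ.0))
  →3  λ.λ.0 (λ.0)

Term B:
  start: (λ.0) (λ.λ.0 (λ.0))
  →1  λ.λ.0 (λ.0)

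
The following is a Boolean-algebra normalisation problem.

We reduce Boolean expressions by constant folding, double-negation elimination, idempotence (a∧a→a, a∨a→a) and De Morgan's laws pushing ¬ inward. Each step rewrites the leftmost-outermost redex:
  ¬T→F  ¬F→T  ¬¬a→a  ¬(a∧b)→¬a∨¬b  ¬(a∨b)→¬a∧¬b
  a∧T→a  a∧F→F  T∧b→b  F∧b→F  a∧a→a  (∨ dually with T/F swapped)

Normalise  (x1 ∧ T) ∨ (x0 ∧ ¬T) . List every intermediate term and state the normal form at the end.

Answer: normal form = x1  (in 4 steps)

Derivation:
  start: (x1 ∧ T) ∨ (x0 ∧ ¬T)
  [1] x1 ∨ (x0 ∧ ¬T)
  [2] x1 ∨ (x0 ∧ F)
  [3] x1 ∨ F
  [4] x1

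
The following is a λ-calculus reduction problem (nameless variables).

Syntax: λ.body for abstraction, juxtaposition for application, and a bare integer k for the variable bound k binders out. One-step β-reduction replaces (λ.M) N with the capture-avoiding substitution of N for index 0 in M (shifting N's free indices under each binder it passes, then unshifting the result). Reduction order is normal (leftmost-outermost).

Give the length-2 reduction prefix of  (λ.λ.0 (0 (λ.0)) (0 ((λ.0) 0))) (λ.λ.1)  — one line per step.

Answer: after 2 steps: λ.0 (0 (λ.0)) (0 0)

Reduction:
  start: (λ.λ.0 (0 (λ.0)) (0 ((λ.0) 0))) (λ.λ.1)
  [1] λ.0 (0 (λ.0)) (0 ((λ.0) 0))
  [2] λ.0 (0 (λ.0)) (0 0)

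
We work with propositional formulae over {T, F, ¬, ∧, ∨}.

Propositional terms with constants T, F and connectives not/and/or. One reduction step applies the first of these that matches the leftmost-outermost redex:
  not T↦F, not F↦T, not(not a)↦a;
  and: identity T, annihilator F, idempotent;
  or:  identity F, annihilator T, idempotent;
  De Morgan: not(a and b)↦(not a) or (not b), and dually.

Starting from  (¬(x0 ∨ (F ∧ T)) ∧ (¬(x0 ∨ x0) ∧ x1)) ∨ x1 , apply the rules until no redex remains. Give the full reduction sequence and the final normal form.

  start: (¬(x0 ∨ (F ∧ T)) ∧ (¬(x0 ∨ x0) ∧ x1)) ∨ x1
  [1] ((¬x0 ∧ ¬(F ∧ T)) ∧ (¬(x0 ∨ x0) ∧ x1)) ∨ x1
  [2] ((¬x0 ∧ (¬F ∨ ¬T)) ∧ (¬(x0 ∨ x0) ∧ x1)) ∨ x1
  [3] ((¬x0 ∧ (T ∨ ¬T)) ∧ (¬(x0 ∨ x0) ∧ x1)) ∨ x1
  [4] ((¬x0 ∧ T) ∧ (¬(x0 ∨ x0) ∧ x1)) ∨ x1
  [5] (¬x0 ∧ (¬(x0 ∨ x0) ∧ x1)) ∨ x1
  [6] (¬x0 ∧ ((¬x0 ∧ ¬x0) ∧ x1)) ∨ x1
  [7] (¬x0 ∧ (¬x0 ∧ x1)) ∨ x1

Answer: normal form = (¬x0 ∧ (¬x0 ∧ x1)) ∨ x1  (in 7 steps)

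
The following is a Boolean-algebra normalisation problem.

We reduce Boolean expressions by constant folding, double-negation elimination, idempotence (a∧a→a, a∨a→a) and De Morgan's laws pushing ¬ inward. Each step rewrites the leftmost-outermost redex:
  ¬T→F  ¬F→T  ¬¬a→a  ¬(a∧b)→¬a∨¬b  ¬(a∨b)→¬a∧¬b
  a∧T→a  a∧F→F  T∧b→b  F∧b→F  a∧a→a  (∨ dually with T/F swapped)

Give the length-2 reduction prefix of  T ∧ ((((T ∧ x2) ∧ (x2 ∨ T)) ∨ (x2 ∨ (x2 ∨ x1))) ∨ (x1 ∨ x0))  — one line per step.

  start: T ∧ ((((T ∧ x2) ∧ (x2 ∨ T)) ∨ (x2 ∨ (x2 ∨ x1))) ∨ (x1 ∨ x0))
  [1] (((T ∧ x2) ∧ (x2 ∨ T)) ∨ (x2 ∨ (x2 ∨ x1))) ∨ (x1 ∨ x0)
  [2] ((x2 ∧ (x2 ∨ T)) ∨ (x2 ∨ (x2 ∨ x1))) ∨ (x1 ∨ x0)

Answer: after 2 steps: ((x2 ∧ (x2 ∨ T)) ∨ (x2 ∨ (x2 ∨ x1))) ∨ (x1 ∨ x0)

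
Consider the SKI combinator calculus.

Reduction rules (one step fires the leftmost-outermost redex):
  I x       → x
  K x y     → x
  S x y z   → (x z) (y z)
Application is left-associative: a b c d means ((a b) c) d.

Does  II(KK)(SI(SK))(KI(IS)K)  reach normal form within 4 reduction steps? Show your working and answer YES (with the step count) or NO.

Answer: NO — after 4 steps the term is K(IK), not yet normal

Derivation:
  start: II(KK)(SI(SK))(KI(IS)K)
  →1  I(KK)(SI(SK))(KI(IS)K)
  →2  KK(SI(SK))(KI(IS)K)
  →3  K(KI(IS)K)
  →4  K(IK)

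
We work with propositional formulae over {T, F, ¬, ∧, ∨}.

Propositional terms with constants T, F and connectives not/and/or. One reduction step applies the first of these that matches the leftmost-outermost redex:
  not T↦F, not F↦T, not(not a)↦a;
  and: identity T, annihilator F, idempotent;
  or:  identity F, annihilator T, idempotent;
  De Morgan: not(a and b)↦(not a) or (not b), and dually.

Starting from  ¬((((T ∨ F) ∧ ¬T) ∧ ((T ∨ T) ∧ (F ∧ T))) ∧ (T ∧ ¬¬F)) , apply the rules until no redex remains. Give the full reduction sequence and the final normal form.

Answer: normal form = T  (in 10 steps)

Derivation:
  start: ¬((((T ∨ F) ∧ ¬T) ∧ ((T ∨ T) ∧ (F ∧ T))) ∧ (T ∧ ¬¬F))
  step 1: ¬(((T ∨ F) ∧ ¬T) ∧ ((T ∨ T) ∧ (F ∧ T))) ∨ ¬(T ∧ ¬¬F)
  step 2: (¬((T ∨ F) ∧ ¬T) ∨ ¬((T ∨ T) ∧ (F ∧ T))) ∨ ¬(T ∧ ¬¬F)
  step 3: ((¬(T ∨ F) ∨ ¬¬T) ∨ ¬((T ∨ T) ∧ (F ∧ T))) ∨ ¬(T ∧ ¬¬F)
  step 4: (((¬T ∧ ¬F) ∨ ¬¬T) ∨ ¬((T ∨ T) ∧ (F ∧ T))) ∨ ¬(T ∧ ¬¬F)
  step 5: (((F ∧ ¬F) ∨ ¬¬T) ∨ ¬((T ∨ T) ∧ (F ∧ T))) ∨ ¬(T ∧ ¬¬F)
  step 6: ((F ∨ ¬¬T) ∨ ¬((T ∨ T) ∧ (F ∧ T))) ∨ ¬(T ∧ ¬¬F)
  step 7: (¬¬T ∨ ¬((T ∨ T) ∧ (F ∧ T))) ∨ ¬(T ∧ ¬¬F)
  step 8: (T ∨ ¬((T ∨ T) ∧ (F ∧ T))) ∨ ¬(T ∧ ¬¬F)
  step 9: T ∨ ¬(T ∧ ¬¬F)
  step 10: T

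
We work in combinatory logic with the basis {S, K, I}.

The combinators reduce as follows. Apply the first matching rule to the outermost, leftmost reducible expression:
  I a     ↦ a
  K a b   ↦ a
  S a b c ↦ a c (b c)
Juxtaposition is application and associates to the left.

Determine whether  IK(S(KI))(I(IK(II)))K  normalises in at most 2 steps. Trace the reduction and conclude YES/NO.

  start: IK(S(KI))(I(IK(II)))K
  [1] K(S(KI))(I(IK(II)))K
  [2] S(KI)K

Answer: YES — reaches normal form S(KI)K in 2 ≤ 2 steps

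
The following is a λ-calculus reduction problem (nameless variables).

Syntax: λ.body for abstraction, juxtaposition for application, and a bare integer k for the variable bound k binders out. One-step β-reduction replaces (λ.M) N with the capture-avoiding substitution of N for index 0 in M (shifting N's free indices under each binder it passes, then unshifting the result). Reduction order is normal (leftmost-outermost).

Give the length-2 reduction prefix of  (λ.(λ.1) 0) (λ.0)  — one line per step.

Answer: after 2 steps: λ.0

Reduction:
  start: (λ.(λ.1) 0) (λ.0)
  [1] (λ.λ.0) (λ.0)
  [2] λ.0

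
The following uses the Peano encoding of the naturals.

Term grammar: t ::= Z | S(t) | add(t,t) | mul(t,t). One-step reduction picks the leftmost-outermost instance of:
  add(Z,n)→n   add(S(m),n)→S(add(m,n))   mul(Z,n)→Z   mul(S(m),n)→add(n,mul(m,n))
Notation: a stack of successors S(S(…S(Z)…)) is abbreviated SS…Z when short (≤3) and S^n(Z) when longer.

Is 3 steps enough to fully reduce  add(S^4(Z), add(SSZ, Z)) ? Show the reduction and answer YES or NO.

Answer: NO — after 3 steps the term is S(S(S(add(SZ, add(SSZ, Z))))), not yet normal

Reduction:
  start: add(S^4(Z), add(SSZ, Z))
  →1  S(add(SSSZ, add(SSZ, Z)))
  →2  S(S(add(SSZ, add(SSZ, Z))))
  →3  S(S(S(add(SZ, add(SSZ, Z)))))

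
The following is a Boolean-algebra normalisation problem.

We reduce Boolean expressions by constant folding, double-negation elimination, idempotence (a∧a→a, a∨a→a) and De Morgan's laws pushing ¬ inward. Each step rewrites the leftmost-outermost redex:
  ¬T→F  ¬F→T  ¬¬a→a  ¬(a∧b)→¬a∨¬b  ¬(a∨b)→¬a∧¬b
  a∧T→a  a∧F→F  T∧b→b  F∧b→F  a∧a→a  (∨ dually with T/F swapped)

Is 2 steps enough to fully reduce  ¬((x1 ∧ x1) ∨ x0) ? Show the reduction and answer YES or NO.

Answer: NO — after 2 steps the term is (¬x1 ∨ ¬x1) ∧ ¬x0, not yet normal

Reduction:
  start: ¬((x1 ∧ x1) ∨ x0)
  step 1: ¬(x1 ∧ x1) ∧ ¬x0
  step 2: (¬x1 ∨ ¬x1) ∧ ¬x0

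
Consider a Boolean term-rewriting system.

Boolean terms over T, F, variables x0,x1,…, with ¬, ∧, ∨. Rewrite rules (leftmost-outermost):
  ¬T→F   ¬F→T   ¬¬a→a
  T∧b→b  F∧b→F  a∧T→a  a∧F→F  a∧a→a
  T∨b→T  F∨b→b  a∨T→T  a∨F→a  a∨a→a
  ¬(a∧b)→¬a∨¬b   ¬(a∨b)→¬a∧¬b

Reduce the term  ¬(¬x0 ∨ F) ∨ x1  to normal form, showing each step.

  start: ¬(¬x0 ∨ F) ∨ x1
  step 1: (¬¬x0 ∧ ¬F) ∨ x1
  step 2: (x0 ∧ ¬F) ∨ x1
  step 3: (x0 ∧ T) ∨ x1
  step 4: x0 ∨ x1

Answer: normal form = x0 ∨ x1  (in 4 steps)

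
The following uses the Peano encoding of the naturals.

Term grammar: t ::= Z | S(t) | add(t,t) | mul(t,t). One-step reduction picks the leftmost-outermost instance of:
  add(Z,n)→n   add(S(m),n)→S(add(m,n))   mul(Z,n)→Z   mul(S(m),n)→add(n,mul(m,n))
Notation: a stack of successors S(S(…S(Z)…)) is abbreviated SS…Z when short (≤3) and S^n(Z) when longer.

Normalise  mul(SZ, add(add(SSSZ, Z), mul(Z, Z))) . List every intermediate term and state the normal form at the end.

  start: mul(SZ, add(add(SSSZ, Z), mul(Z, Z)))
  [1] add(add(add(SSSZ, Z), mul(Z, Z)), mul(Z, add(add(SSSZ, Z), mul(Z, Z))))
  [2] add(add(S(add(SSZ, Z)), mul(Z, Z)), mul(Z, add(add(SSSZ, Z), mul(Z, Z))))
  [3] add(S(add(add(SSZ, Z), mul(Z, Z))), mul(Z, add(add(SSSZ, Z), mul(Z, Z))))
  [4] S(add(add(add(SSZ, Z), mul(Z, Z)), mul(Z, add(add(SSSZ, Z), mul(Z, Z)))))
  [5] S(add(add(S(add(SZ, Z)), mul(Z, Z)), mul(Z, add(add(SSSZ, Z), mul(Z, Z)))))
  [6] S(add(S(add(add(SZ, Z), mul(Z, Z))), mul(Z, add(add(SSSZ, Z), mul(Z, Z)))))
  [7] S(S(add(add(add(SZ, Z), mul(Z, Z)), mul(Z, add(add(SSSZ, Z), mul(Z, Z))))))
  [8] S(S(add(add(S(add(Z, Z)), mul(Z, Z)), mul(Z, add(add(SSSZ, Z), mul(Z, Z))))))
  [9] S(S(add(S(add(add(Z, Z), mul(Z, Z))), mul(Z, add(add(SSSZ, Z), mul(Z, Z))))))
  [10] S(S(S(add(add(add(Z, Z), mul(Z, Z)), mul(Z, add(add(SSSZ, Z), mul(Z, Z)))))))
  [11] S(S(S(add(add(Z, mul(Z, Z)), mul(Z, add(add(SSSZ, Z), mul(Z, Z)))))))
  [12] S(S(S(add(mul(Z, Z), mul(Z, add(add(SSSZ, Z), mul(Z, Z)))))))
  [13] S(S(S(add(Z, mul(Z, add(add(SSSZ, Z), mul(Z, Z)))))))
  [14] S(S(S(mul(Z, add(add(SSSZ, Z), mul(Z, Z))))))
  [15] SSSZ

Answer: normal form = SSSZ  (in 15 steps)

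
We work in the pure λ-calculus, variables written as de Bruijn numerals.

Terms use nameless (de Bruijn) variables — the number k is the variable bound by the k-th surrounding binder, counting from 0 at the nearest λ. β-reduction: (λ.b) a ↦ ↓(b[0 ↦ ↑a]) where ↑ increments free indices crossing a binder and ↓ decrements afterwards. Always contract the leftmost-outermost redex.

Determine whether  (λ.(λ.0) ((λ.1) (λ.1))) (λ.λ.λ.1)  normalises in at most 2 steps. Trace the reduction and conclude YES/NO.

Answer: NO — after 2 steps the term is (λ.λ.λ.λ.1) (λ.λ.λ.λ.1), not yet normal

Derivation:
  start: (λ.(λ.0) ((λ.1) (λ.1))) (λ.λ.λ.1)
  →1  (λ.0) ((λ.λ.λ.λ.1) (λ.λ.λ.λ.1))
  →2  (λ.λ.λ.λ.1) (λ.λ.λ.λ.1)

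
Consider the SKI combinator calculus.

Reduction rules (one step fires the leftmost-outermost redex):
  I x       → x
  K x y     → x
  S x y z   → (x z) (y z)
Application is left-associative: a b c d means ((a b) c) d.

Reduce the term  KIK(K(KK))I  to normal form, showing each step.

  start: KIK(K(KK))I
  step 1: I(K(KK))I
  step 2: K(KK)I
  step 3: KK

Answer: normal form = KK  (in 3 steps)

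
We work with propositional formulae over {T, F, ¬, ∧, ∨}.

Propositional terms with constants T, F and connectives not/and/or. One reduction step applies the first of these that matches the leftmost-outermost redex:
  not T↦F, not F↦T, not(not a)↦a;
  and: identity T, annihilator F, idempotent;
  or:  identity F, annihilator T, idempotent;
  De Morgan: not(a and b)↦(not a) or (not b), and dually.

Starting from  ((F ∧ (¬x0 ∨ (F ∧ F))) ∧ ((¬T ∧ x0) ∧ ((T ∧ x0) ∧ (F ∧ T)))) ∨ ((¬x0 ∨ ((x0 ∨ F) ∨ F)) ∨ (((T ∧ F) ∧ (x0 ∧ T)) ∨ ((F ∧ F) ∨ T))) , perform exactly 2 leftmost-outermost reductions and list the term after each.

Answer: after 2 steps: F ∨ ((¬x0 ∨ ((x0 ∨ F) ∨ F)) ∨ (((T ∧ F) ∧ (x0 ∧ T)) ∨ ((F ∧ F) ∨ T)))

Reduction:
  start: ((F ∧ (¬x0 ∨ (F ∧ F))) ∧ ((¬T ∧ x0) ∧ ((T ∧ x0) ∧ (F ∧ T)))) ∨ ((¬x0 ∨ ((x0 ∨ F) ∨ F)) ∨ (((T ∧ F) ∧ (x0 ∧ T)) ∨ ((F ∧ F) ∨ T)))
  [1] (F ∧ ((¬T ∧ x0) ∧ ((T ∧ x0) ∧ (F ∧ T)))) ∨ ((¬x0 ∨ ((x0 ∨ F) ∨ F)) ∨ (((T ∧ F) ∧ (x0 ∧ T)) ∨ ((F ∧ F) ∨ T)))
  [2] F ∨ ((¬x0 ∨ ((x0 ∨ F) ∨ F)) ∨ (((T ∧ F) ∧ (x0 ∧ T)) ∨ ((F ∧ F) ∨ T)))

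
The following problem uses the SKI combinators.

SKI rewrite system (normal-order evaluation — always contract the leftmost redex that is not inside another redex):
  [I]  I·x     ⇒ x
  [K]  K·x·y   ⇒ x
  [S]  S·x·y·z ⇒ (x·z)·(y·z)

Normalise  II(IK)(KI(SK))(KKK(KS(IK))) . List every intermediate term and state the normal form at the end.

Answer: normal form = I  (in 5 steps)

Reduction:
  start: II(IK)(KI(SK))(KKK(KS(IK)))
  step 1: I(IK)(KI(SK))(KKK(KS(IK)))
  step 2: IK(KI(SK))(KKK(KS(IK)))
  step 3: K(KI(SK))(KKK(KS(IK)))
  step 4: KI(SK)
  step 5: I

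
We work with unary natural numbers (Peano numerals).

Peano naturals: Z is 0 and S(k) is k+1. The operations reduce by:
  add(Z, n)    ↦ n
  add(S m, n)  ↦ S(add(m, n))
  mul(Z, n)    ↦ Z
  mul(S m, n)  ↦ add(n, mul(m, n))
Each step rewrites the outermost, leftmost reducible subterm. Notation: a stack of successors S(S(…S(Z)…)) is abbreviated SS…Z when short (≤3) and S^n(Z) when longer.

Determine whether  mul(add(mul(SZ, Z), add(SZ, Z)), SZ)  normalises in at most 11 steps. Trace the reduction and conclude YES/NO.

  start: mul(add(mul(SZ, Z), add(SZ, Z)), SZ)
  [1] mul(add(add(Z, mul(Z, Z)), add(SZ, Z)), SZ)
  [2] mul(add(mul(Z, Z), add(SZ, Z)), SZ)
  [3] mul(add(Z, add(SZ, Z)), SZ)
  [4] mul(add(SZ, Z), SZ)
  [5] mul(S(add(Z, Z)), SZ)
  [6] add(SZ, mul(add(Z, Z), SZ))
  [7] S(add(Z, mul(add(Z, Z), SZ)))
  [8] S(mul(add(Z, Z), SZ))
  [9] S(mul(Z, SZ))
  [10] SZ

Answer: YES — reaches normal form SZ in 10 ≤ 11 steps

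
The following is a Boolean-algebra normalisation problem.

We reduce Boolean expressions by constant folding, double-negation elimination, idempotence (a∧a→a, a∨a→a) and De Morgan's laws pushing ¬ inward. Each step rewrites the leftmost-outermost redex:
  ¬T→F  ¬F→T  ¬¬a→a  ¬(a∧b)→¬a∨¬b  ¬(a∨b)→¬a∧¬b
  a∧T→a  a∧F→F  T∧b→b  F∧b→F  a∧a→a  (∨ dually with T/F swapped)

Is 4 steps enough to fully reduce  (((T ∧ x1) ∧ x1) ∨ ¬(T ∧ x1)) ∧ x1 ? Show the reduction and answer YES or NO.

  start: (((T ∧ x1) ∧ x1) ∨ ¬(T ∧ x1)) ∧ x1
  [1] ((x1 ∧ x1) ∨ ¬(T ∧ x1)) ∧ x1
  [2] (x1 ∨ ¬(T ∧ x1)) ∧ x1
  [3] (x1 ∨ (¬T ∨ ¬x1)) ∧ x1
  [4] (x1 ∨ (F ∨ ¬x1)) ∧ x1

Answer: NO — after 4 steps the term is (x1 ∨ (F ∨ ¬x1)) ∧ x1, not yet normal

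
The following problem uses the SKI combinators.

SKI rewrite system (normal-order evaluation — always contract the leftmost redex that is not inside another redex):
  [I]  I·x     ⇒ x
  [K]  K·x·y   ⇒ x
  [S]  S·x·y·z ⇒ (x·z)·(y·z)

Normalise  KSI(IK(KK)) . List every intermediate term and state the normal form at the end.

Answer: normal form = S(K(KK))  (in 2 steps)

Derivation:
  start: KSI(IK(KK))
  →1  S(IK(KK))
  →2  S(K(KK))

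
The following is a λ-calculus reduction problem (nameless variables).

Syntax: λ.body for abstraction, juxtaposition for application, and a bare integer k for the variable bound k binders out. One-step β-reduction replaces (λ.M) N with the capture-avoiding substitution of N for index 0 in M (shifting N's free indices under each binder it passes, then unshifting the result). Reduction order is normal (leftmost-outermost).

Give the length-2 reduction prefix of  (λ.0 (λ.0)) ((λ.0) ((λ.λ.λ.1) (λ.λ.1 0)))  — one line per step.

Answer: after 2 steps: (λ.λ.λ.1) (λ.λ.1 0) (λ.0)

Derivation:
  start: (λ.0 (λ.0)) ((λ.0) ((λ.λ.λ.1) (λ.λ.1 0)))
  [1] (λ.0) ((λ.λ.λ.1) (λ.λ.1 0)) (λ.0)
  [2] (λ.λ.λ.1) (λ.λ.1 0) (λ.0)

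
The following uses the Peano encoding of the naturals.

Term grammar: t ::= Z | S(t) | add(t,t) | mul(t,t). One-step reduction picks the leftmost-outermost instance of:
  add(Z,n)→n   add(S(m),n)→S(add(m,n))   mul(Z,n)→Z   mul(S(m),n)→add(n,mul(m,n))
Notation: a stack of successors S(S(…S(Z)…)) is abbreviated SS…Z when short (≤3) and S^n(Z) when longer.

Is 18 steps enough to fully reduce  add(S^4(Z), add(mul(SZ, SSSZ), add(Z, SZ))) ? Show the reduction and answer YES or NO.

  start: add(S^4(Z), add(mul(SZ, SSSZ), add(Z, SZ)))
  step 1: S(add(SSSZ, add(mul(SZ, SSSZ), add(Z, SZ))))
  step 2: S(S(add(SSZ, add(mul(SZ, SSSZ), add(Z, SZ)))))
  step 3: S(S(S(add(SZ, add(mul(SZ, SSSZ), add(Z, SZ))))))
  step 4: S(S(S(S(add(Z, add(mul(SZ, SSSZ), add(Z, SZ)))))))
  step 5: S(S(S(S(add(mul(SZ, SSSZ), add(Z, SZ))))))
  step 6: S(S(S(S(add(add(SSSZ, mul(Z, SSSZ)), add(Z, SZ))))))
  step 7: S(S(S(S(add(S(add(SSZ, mul(Z, SSSZ))), add(Z, SZ))))))
  step 8: S(S(S(S(S(add(add(SSZ, mul(Z, SSSZ)), add(Z, SZ)))))))
  step 9: S(S(S(S(S(add(S(add(SZ, mul(Z, SSSZ))), add(Z, SZ)))))))
  step 10: S(S(S(S(S(S(add(add(SZ, mul(Z, SSSZ)), add(Z, SZ))))))))
  step 11: S(S(S(S(S(S(add(S(add(Z, mul(Z, SSSZ))), add(Z, SZ))))))))
  step 12: S(S(S(S(S(S(S(add(add(Z, mul(Z, SSSZ)), add(Z, SZ)))))))))
  step 13: S(S(S(S(S(S(S(add(mul(Z, SSSZ), add(Z, SZ)))))))))
  step 14: S(S(S(S(S(S(S(add(Z, add(Z, SZ)))))))))
  step 15: S(S(S(S(S(S(S(add(Z, SZ))))))))
  step 16: S^8(Z)

Answer: YES — reaches normal form S^8(Z) in 16 ≤ 18 steps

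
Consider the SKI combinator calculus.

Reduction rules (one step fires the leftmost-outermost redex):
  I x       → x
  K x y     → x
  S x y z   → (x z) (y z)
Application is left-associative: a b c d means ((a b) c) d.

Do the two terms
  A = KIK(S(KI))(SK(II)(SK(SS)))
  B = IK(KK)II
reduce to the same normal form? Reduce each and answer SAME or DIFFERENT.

Term A:
  start: KIK(S(KI))(SK(II)(SK(SS)))
  →1  I(S(KI))(SK(II)(SK(SS)))
  →2  S(KI)(SK(II)(SK(SS)))
  →3  S(KI)(K(SK(SS))(II(SK(SS))))
  →4  S(KI)(SK(SS))

Term B:
  start: IK(KK)II
  →1  K(KK)II
  →2  KKI
  →3  K

Answer: DIFFERENT — A ⇓ S(KI)(SK(SS)), B ⇓ K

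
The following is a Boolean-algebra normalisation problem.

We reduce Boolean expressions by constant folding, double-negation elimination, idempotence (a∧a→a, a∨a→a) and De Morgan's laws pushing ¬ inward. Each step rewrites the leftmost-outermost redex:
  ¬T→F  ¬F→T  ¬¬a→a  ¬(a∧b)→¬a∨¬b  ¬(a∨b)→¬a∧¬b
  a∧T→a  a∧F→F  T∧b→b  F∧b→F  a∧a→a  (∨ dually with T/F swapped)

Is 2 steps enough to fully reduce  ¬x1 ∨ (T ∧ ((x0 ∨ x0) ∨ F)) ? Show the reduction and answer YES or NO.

Answer: NO — after 2 steps the term is ¬x1 ∨ (x0 ∨ x0), not yet normal

Reduction:
  start: ¬x1 ∨ (T ∧ ((x0 ∨ x0) ∨ F))
  →1  ¬x1 ∨ ((x0 ∨ x0) ∨ F)
  →2  ¬x1 ∨ (x0 ∨ x0)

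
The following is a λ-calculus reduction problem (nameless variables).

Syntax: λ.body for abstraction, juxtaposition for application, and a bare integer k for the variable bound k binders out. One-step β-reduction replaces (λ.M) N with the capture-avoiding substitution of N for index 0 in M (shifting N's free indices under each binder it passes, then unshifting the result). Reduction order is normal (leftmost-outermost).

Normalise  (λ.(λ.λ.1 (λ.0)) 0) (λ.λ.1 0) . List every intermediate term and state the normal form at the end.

Answer: normal form = λ.λ.0  (in 4 steps)

Working:
  start: (λ.(λ.λ.1 (λ.0)) 0) (λ.λ.1 0)
  →1  (λ.λ.1 (λ.0)) (λ.λ.1 0)
  →2  λ.(λ.λ.1 0) (λ.0)
  →3  λ.λ.(λ.0) 0
  →4  λ.λ.0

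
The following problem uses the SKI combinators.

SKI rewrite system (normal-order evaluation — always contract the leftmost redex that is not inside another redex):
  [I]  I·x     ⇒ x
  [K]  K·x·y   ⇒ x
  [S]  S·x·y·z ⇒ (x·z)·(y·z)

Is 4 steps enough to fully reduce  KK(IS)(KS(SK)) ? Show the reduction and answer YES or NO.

Answer: YES — reaches normal form KS in 2 ≤ 4 steps

Reduction:
  start: KK(IS)(KS(SK))
  step 1: K(KS(SK))
  step 2: KS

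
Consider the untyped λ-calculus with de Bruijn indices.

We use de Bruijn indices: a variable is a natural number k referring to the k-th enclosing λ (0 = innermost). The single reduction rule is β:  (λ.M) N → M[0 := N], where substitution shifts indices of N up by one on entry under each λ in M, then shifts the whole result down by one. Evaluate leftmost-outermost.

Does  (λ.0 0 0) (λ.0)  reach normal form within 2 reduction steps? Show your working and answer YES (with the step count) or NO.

Answer: NO — after 2 steps the term is (λ.0) (λ.0), not yet normal

Derivation:
  start: (λ.0 0 0) (λ.0)
  step 1: (λ.0) (λ.0) (λ.0)
  step 2: (λ.0) (λ.0)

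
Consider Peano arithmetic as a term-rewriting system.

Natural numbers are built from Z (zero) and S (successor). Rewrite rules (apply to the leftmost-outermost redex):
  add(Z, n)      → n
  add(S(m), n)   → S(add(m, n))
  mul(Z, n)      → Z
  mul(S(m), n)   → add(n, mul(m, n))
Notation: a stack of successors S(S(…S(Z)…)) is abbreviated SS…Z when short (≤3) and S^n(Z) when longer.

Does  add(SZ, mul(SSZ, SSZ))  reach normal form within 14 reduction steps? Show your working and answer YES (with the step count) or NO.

Answer: YES — reaches normal form S^5(Z) in 11 ≤ 14 steps

Derivation:
  start: add(SZ, mul(SSZ, SSZ))
  [1] S(add(Z, mul(SSZ, SSZ)))
  [2] S(mul(SSZ, SSZ))
  [3] S(add(SSZ, mul(SZ, SSZ)))
  [4] S(S(add(SZ, mul(SZ, SSZ))))
  [5] S(S(S(add(Z, mul(SZ, SSZ)))))
  [6] S(S(S(mul(SZ, SSZ))))
  [7] S(S(S(add(SSZ, mul(Z, SSZ)))))
  [8] S(S(S(S(add(SZ, mul(Z, SSZ))))))
  [9] S(S(S(S(S(add(Z, mul(Z, SSZ)))))))
  [10] S(S(S(S(S(mul(Z, SSZ))))))
  [11] S^5(Z)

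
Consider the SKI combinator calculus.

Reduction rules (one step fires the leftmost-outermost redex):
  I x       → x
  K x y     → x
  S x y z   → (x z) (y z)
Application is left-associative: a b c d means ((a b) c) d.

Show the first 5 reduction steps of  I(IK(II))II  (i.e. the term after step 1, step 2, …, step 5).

Answer: after 5 steps: I

Working:
  start: I(IK(II))II
  [1] IK(II)II
  [2] K(II)II
  [3] III
  [4] II
  [5] I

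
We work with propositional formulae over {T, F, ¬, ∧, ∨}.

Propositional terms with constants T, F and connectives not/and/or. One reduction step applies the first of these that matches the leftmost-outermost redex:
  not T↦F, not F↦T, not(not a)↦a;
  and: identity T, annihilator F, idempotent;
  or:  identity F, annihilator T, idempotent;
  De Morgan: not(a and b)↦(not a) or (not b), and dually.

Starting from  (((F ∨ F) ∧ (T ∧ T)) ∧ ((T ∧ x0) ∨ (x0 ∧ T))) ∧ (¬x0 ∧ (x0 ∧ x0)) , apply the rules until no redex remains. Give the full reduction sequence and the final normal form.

  start: (((F ∨ F) ∧ (T ∧ T)) ∧ ((T ∧ x0) ∨ (x0 ∧ T))) ∧ (¬x0 ∧ (x0 ∧ x0))
  [1] ((F ∧ (T ∧ T)) ∧ ((T ∧ x0) ∨ (x0 ∧ T))) ∧ (¬x0 ∧ (x0 ∧ x0))
  [2] (F ∧ ((T ∧ x0) ∨ (x0 ∧ T))) ∧ (¬x0 ∧ (x0 ∧ x0))
  [3] F ∧ (¬x0 ∧ (x0 ∧ x0))
  [4] F

Answer: normal form = F  (in 4 steps)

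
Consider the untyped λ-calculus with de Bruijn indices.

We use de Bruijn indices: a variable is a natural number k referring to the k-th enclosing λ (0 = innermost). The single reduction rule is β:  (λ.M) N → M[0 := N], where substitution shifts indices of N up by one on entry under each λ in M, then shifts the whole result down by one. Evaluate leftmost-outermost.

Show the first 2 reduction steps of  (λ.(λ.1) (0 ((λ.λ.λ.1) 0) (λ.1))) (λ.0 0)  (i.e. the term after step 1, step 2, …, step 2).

  start: (λ.(λ.1) (0 ((λ.λ.λ.1) 0) (λ.1))) (λ.0 0)
  →1  (λ.λ.0 0) ((λ.0 0) ((λ.λ.λ.1) (λ.0 0)) (λ.λ.0 0))
  →2  λ.0 0

Answer: after 2 steps: λ.0 0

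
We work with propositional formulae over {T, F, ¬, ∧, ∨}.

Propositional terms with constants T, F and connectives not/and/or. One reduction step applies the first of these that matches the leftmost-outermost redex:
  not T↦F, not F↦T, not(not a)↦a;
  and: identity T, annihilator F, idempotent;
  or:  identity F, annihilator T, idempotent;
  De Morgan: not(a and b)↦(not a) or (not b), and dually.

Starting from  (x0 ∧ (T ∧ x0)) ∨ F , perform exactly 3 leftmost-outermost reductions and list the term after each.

Answer: after 3 steps: x0

Working:
  start: (x0 ∧ (T ∧ x0)) ∨ F
  →1  x0 ∧ (T ∧ x0)
  →2  x0 ∧ x0
  →3  x0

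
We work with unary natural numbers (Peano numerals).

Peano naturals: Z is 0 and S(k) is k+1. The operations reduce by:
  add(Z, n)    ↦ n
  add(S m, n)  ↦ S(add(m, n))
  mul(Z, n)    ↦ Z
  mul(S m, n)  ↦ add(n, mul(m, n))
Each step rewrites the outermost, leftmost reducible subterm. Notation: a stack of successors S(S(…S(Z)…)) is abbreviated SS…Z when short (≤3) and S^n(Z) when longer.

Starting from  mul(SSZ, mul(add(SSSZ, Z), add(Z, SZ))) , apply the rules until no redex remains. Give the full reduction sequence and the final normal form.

Answer: normal form = S^6(Z)  (in 45 steps)

Reduction:
  start: mul(SSZ, mul(add(SSSZ, Z), add(Z, SZ)))
  step 1: add(mul(add(SSSZ, Z), add(Z, SZ)), mul(SZ, mul(add(SSSZ, Z), add(Z, SZ))))
  step 2: add(mul(S(add(SSZ, Z)), add(Z, SZ)), mul(SZ, mul(add(SSSZ, Z), add(Z, SZ))))
  step 3: add(add(add(Z, SZ), mul(add(SSZ, Z), add(Z, SZ))), mul(SZ, mul(add(SSSZ, Z), add(Z, SZ))))
  step 4: add(add(SZ, mul(add(SSZ, Z), add(Z, SZ))), mul(SZ, mul(add(SSSZ, Z), add(Z, SZ))))
  step 5: add(S(add(Z, mul(add(SSZ, Z), add(Z, SZ)))), mul(SZ, mul(add(SSSZ, Z), add(Z, SZ))))
  step 6: S(add(add(Z, mul(add(SSZ, Z), add(Z, SZ))), mul(SZ, mul(add(SSSZ, Z), add(Z, SZ)))))
  step 7: S(add(mul(add(SSZ, Z), add(Z, SZ)), mul(SZ, mul(add(SSSZ, Z), add(Z, SZ)))))
  step 8: S(add(mul(S(add(SZ, Z)), add(Z, SZ)), mul(SZ, mul(add(SSSZ, Z), add(Z, SZ)))))
  step 9: S(add(add(add(Z, SZ), mul(add(SZ, Z), add(Z, SZ))), mul(SZ, mul(add(SSSZ, Z), add(Z, SZ)))))
  step 10: S(add(add(SZ, mul(add(SZ, Z), add(Z, SZ))), mul(SZ, mul(add(SSSZ, Z), add(Z, SZ)))))
  step 11: S(add(S(add(Z, mul(add(SZ, Z), add(Z, SZ)))), mul(SZ, mul(add(SSSZ, Z), add(Z, SZ)))))
  step 12: S(S(add(add(Z, mul(add(SZ, Z), add(Z, SZ))), mul(SZ, mul(add(SSSZ, Z), add(Z, SZ))))))
  step 13: S(S(add(mul(add(SZ, Z), add(Z, SZ)), mul(SZ, mul(add(SSSZ, Z), add(Z, SZ))))))
  step 14: S(S(add(mul(S(add(Z, Z)), add(Z, SZ)), mul(SZ, mul(add(SSSZ, Z), add(Z, SZ))))))
  step 15: S(S(add(add(add(Z, SZ), mul(add(Z, Z), add(Z, SZ))), mul(SZ, mul(add(SSSZ, Z), add(Z, SZ))))))
  step 16: S(S(add(add(SZ, mul(add(Z, Z), add(Z, SZ))), mul(SZ, mul(add(SSSZ, Z), add(Z, SZ))))))
  step 17: S(S(add(S(add(Z, mul(add(Z, Z), add(Z, SZ)))), mul(SZ, mul(add(SSSZ, Z), add(Z, SZ))))))
  step 18: S(S(S(add(add(Z, mul(add(Z, Z), add(Z, SZ))), mul(SZ, mul(add(SSSZ, Z), add(Z, SZ)))))))
  step 19: S(S(S(add(mul(add(Z, Z), add(Z, SZ)), mul(SZ, mul(add(SSSZ, Z), add(Z, SZ)))))))
  step 20: S(S(S(add(mul(Z, add(Z, SZ)), mul(SZ, mul(add(SSSZ, Z), add(Z, SZ)))))))
  step 21: S(S(S(add(Z, mul(SZ, mul(add(SSSZ, Z), add(Z, SZ)))))))
  step 22: S(S(S(mul(SZ, mul(add(SSSZ, Z), add(Z, SZ))))))
  step 23: S(S(S(add(mul(add(SSSZ, Z), add(Z, SZ)), mul(Z, mul(add(SSSZ, Z), add(Z, SZ)))))))
  step 24: S(S(S(add(mul(S(add(SSZ, Z)), add(Z, SZ)), mul(Z, mul(add(SSSZ, Z), add(Z, SZ)))))))
  step 25: S(S(S(add(add(add(Z, SZ), mul(add(SSZ, Z), add(Z, SZ))), mul(Z, mul(add(SSSZ, Z), add(Z, SZ)))))))
  step 26: S(S(S(add(add(SZ, mul(add(SSZ, Z), add(Z, SZ))), mul(Z, mul(add(SSSZ, Z), add(Z, SZ)))))))
  step 27: S(S(S(add(S(add(Z, mul(add(SSZ, Z), add(Z, SZ)))), mul(Z, mul(add(SSSZ, Z), add(Z, SZ)))))))
  step 28: S(S(S(S(add(add(Z, mul(add(SSZ, Z), add(Z, SZ))), mul(Z, mul(add(SSSZ, Z), add(Z, SZ))))))))
  step 29: S(S(S(S(add(mul(add(SSZ, Z), add(Z, SZ)), mul(Z, mul(add(SSSZ, Z), add(Z, SZ))))))))
  step 30: S(S(S(S(add(mul(S(add(SZ, Z)), add(Z, SZ)), mul(Z, mul(add(SSSZ, Z), add(Z, SZ))))))))
  step 31: S(S(S(S(add(add(add(Z, SZ), mul(add(SZ, Z), add(Z, SZ))), mul(Z, mul(add(SSSZ, Z), add(Z, SZ))))))))
  step 32: S(S(S(S(add(add(SZ, mul(add(SZ, Z), add(Z, SZ))), mul(Z, mul(add(SSSZ, Z), add(Z, SZ))))))))
  step 33: S(S(S(S(add(S(add(Z, mul(add(SZ, Z), add(Z, SZ)))), mul(Z, mul(add(SSSZ, Z), add(Z, SZ))))))))
  step 34: S(S(S(S(S(add(add(Z, mul(add(SZ, Z), add(Z, SZ))), mul(Z, mul(add(SSSZ, Z), add(Z, SZ)))))))))
  step 35: S(S(S(S(S(add(mul(add(SZ, Z), add(Z, SZ)), mul(Z, mul(add(SSSZ, Z), add(Z, SZ)))))))))
  step 36: S(S(S(S(S(add(mul(S(add(Z, Z)), add(Z, SZ)), mul(Z, mul(add(SSSZ, Z), add(Z, SZ)))))))))
  step 37: S(S(S(S(S(add(add(add(Z, SZ), mul(add(Z, Z), add(Z, SZ))), mul(Z, mul(add(SSSZ, Z), add(Z, SZ)))))))))
  step 38: S(S(S(S(S(add(add(SZ, mul(add(Z, Z), add(Z, SZ))), mul(Z, mul(add(SSSZ, Z), add(Z, SZ)))))))))
  step 39: S(S(S(S(S(add(S(add(Z, mul(add(Z, Z), add(Z, SZ)))), mul(Z, mul(add(SSSZ, Z), add(Z, SZ)))))))))
  step 40: S(S(S(S(S(S(add(add(Z, mul(add(Z, Z), add(Z, SZ))), mul(Z, mul(add(SSSZ, Z), add(Z, SZ))))))))))
  step 41: S(S(S(S(S(S(add(mul(add(Z, Z), add(Z, SZ)), mul(Z, mul(add(SSSZ, Z), add(Z, SZ))))))))))
  step 42: S(S(S(S(S(S(add(mul(Z, add(Z, SZ)), mul(Z, mul(add(SSSZ, Z), add(Z, SZ))))))))))
  step 43: S(S(S(S(S(S(add(Z, mul(Z, mul(add(SSSZ, Z), add(Z, SZ))))))))))
  step 44: S(S(S(S(S(S(mul(Z, mul(add(SSSZ, Z), add(Z, SZ)))))))))
  step 45: S^6(Z)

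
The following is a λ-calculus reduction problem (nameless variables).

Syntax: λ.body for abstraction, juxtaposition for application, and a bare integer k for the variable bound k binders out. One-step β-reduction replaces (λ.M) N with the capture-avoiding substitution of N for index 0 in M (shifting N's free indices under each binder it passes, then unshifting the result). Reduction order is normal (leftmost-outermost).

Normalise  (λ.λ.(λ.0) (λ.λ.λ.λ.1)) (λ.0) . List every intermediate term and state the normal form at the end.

  start: (λ.λ.(λ.0) (λ.λ.λ.λ.1)) (λ.0)
  [1] λ.(λ.0) (λ.λ.λ.λ.1)
  [2] λ.λ.λ.λ.λ.1

Answer: normal form = λ.λ.λ.λ.λ.1  (in 2 steps)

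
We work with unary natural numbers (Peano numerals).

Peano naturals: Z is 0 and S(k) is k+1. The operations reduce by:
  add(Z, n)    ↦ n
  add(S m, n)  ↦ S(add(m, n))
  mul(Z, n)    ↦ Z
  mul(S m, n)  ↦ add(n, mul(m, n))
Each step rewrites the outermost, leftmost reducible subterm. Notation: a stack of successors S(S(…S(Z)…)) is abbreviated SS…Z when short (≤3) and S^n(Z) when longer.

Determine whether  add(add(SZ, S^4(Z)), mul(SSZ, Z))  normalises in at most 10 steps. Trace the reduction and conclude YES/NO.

Answer: NO — after 10 steps the term is S(S(S(S(S(mul(SZ, Z)))))), not yet normal

Reduction:
  start: add(add(SZ, S^4(Z)), mul(SSZ, Z))
  step 1: add(S(add(Z, S^4(Z))), mul(SSZ, Z))
  step 2: S(add(add(Z, S^4(Z)), mul(SSZ, Z)))
  step 3: S(add(S^4(Z), mul(SSZ, Z)))
  step 4: S(S(add(SSSZ, mul(SSZ, Z))))
  step 5: S(S(S(add(SSZ, mul(SSZ, Z)))))
  step 6: S(S(S(S(add(SZ, mul(SSZ, Z))))))
  step 7: S(S(S(S(S(add(Z, mul(SSZ, Z)))))))
  step 8: S(S(S(S(S(mul(SSZ, Z))))))
  step 9: S(S(S(S(S(add(Z, mul(SZ, Z)))))))
  step 10: S(S(S(S(S(mul(SZ, Z))))))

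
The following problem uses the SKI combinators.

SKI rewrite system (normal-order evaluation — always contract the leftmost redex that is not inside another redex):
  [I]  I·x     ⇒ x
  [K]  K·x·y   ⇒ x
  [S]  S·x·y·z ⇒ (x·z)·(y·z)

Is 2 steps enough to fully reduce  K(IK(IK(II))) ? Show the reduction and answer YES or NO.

  start: K(IK(IK(II)))
  step 1: K(K(IK(II)))
  step 2: K(K(K(II)))

Answer: NO — after 2 steps the term is K(K(K(II))), not yet normal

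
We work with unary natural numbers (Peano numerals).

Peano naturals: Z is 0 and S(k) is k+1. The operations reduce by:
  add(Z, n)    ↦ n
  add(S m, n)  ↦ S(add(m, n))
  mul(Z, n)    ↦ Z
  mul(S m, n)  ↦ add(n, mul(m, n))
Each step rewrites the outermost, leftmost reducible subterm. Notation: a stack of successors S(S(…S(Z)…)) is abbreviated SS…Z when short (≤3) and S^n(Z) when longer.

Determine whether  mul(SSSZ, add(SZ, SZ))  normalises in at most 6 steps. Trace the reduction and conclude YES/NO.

Answer: NO — after 6 steps the term is S(S(mul(SSZ, add(SZ, SZ)))), not yet normal

Working:
  start: mul(SSSZ, add(SZ, SZ))
  →1  add(add(SZ, SZ), mul(SSZ, add(SZ, SZ)))
  →2  add(S(add(Z, SZ)), mul(SSZ, add(SZ, SZ)))
  →3  S(add(add(Z, SZ), mul(SSZ, add(SZ, SZ))))
  →4  S(add(SZ, mul(SSZ, add(SZ, SZ))))
  →5  S(S(add(Z, mul(SSZ, add(SZ, SZ)))))
  →6  S(S(mul(SSZ, add(SZ, SZ))))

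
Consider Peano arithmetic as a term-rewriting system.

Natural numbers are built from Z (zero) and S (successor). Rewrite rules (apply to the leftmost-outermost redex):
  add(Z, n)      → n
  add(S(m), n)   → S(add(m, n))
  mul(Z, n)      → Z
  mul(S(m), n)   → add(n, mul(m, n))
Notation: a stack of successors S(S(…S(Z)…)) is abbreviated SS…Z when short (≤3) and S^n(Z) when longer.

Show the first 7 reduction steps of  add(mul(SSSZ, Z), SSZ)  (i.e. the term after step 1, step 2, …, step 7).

Answer: after 7 steps: add(Z, SSZ)

Derivation:
  start: add(mul(SSSZ, Z), SSZ)
  step 1: add(add(Z, mul(SSZ, Z)), SSZ)
  step 2: add(mul(SSZ, Z), SSZ)
  step 3: add(add(Z, mul(SZ, Z)), SSZ)
  step 4: add(mul(SZ, Z), SSZ)
  step 5: add(add(Z, mul(Z, Z)), SSZ)
  step 6: add(mul(Z, Z), SSZ)
  step 7: add(Z, SSZ)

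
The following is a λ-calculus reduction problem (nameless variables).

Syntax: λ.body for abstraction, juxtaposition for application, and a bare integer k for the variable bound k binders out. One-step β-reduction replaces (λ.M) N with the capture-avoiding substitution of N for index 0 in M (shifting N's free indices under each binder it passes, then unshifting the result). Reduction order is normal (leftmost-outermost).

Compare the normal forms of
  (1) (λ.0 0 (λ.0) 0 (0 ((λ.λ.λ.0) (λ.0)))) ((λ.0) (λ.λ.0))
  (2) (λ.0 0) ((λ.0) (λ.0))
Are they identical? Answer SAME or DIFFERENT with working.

Answer: SAME — A ⇓ λ.0, B ⇓ λ.0

Working:
Term A:
  start: (λ.0 0 (λ.0) 0 (0 ((λ.λ.λ.0) (λ.0)))) ((λ.0) (λ.λ.0))
  [1] (λ.0) (λ.λ.0) ((λ.0) (λ.λ.0)) (λ.0) ((λ.0) (λ.λ.0)) ((λ.0) (λ.λ.0) ((λ.λ.λ.0) (λ.0)))
  [2] (λ.λ.0) ((λ.0) (λ.λ.0)) (λ.0) ((λ.0) (λ.λ.0)) ((λ.0) (λ.λ.0) ((λ.λ.λ.0) (λ.0)))
  [3] (λ.0) (λ.0) ((λ.0) (λ.λ.0)) ((λ.0) (λ.λ.0) ((λ.λ.λ.0) (λ.0)))
  [4] (λ.0) ((λ.0) (λ.λ.0)) ((λ.0) (λ.λ.0) ((λ.λ.λ.0) (λ.0)))
  [5] (λ.0) (λ.λ.0) ((λ.0) (λ.λ.0) ((λ.λ.λ.0) (λ.0)))
  [6] (λ.λ.0) ((λ.0) (λ.λ.0) ((λ.λ.λ.0) (λ.0)))
  [7] λ.0

Term B:
  start: (λ.0 0) ((λ.0) (λ.0))
  [1] (λ.0) (λ.0) ((λ.0) (λ.0))
  [2] (λ.0) ((λ.0) (λ.0))
  [3] (λ.0) (λ.0)
  [4] λ.0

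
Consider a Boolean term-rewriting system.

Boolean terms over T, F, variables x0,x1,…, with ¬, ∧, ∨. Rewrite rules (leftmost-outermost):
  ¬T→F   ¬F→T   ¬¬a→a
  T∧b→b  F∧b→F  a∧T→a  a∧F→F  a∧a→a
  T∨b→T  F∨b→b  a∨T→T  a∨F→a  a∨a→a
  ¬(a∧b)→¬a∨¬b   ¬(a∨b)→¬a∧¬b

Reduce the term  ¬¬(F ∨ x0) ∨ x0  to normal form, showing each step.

  start: ¬¬(F ∨ x0) ∨ x0
  →1  (F ∨ x0) ∨ x0
  →2  x0 ∨ x0
  →3  x0

Answer: normal form = x0  (in 3 steps)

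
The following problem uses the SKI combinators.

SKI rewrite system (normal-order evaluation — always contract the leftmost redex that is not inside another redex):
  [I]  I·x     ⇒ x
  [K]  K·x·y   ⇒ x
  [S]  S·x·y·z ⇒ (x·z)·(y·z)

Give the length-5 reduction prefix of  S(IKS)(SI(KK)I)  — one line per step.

  start: S(IKS)(SI(KK)I)
  step 1: S(KS)(SI(KK)I)
  step 2: S(KS)(II(KKI))
  step 3: S(KS)(I(KKI))
  step 4: S(KS)(KKI)
  step 5: S(KS)K

Answer: after 5 steps: S(KS)K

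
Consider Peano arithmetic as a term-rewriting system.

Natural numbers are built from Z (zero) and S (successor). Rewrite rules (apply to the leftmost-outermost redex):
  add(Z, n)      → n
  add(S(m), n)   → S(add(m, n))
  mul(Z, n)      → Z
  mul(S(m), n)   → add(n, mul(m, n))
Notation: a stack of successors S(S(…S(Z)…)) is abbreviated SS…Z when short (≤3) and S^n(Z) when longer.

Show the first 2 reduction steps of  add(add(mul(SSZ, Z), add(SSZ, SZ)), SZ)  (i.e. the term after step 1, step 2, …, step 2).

Answer: after 2 steps: add(add(mul(SZ, Z), add(SSZ, SZ)), SZ)

Working:
  start: add(add(mul(SSZ, Z), add(SSZ, SZ)), SZ)
  step 1: add(add(add(Z, mul(SZ, Z)), add(SSZ, SZ)), SZ)
  step 2: add(add(mul(SZ, Z), add(SSZ, SZ)), SZ)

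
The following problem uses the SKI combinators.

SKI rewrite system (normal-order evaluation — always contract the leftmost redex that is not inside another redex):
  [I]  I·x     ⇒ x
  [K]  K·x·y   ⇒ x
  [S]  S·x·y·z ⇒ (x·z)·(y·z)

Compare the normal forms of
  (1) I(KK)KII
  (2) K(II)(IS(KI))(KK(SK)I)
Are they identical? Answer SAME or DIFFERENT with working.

Term A:
  start: I(KK)KII
  →1  KKKII
  →2  KII
  →3  I

Term B:
  start: K(II)(IS(KI))(KK(SK)I)
  →1  II(KK(SK)I)
  →2  I(KK(SK)I)
  →3  KK(SK)I
  →4  KI

Answer: DIFFERENT — A ⇓ I, B ⇓ KI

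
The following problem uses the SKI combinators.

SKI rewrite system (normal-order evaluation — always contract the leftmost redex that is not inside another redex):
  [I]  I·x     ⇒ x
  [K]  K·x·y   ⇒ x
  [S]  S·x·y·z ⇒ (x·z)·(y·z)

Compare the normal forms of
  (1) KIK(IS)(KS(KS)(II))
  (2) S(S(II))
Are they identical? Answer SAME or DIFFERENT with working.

Term A:
  start: KIK(IS)(KS(KS)(II))
  →1  I(IS)(KS(KS)(II))
  →2  IS(KS(KS)(II))
  →3  S(KS(KS)(II))
  →4  S(S(II))
  →5  S(SI)

Term B:
  start: S(S(II))
  →1  S(SI)

Answer: SAME — A ⇓ S(SI), B ⇓ S(SI)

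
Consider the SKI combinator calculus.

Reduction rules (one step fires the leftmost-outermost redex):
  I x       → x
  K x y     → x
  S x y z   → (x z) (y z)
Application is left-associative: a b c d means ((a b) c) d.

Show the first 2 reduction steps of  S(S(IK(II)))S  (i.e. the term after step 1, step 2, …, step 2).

  start: S(S(IK(II)))S
  step 1: S(S(K(II)))S
  step 2: S(S(KI))S

Answer: after 2 steps: S(S(KI))S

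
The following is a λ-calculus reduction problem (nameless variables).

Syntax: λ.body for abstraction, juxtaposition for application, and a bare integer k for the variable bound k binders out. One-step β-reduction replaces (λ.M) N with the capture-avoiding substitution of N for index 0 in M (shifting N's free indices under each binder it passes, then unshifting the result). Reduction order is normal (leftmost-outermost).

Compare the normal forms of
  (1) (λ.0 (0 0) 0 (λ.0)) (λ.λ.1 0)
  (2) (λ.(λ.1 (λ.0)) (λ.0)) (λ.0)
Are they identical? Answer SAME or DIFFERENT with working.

Answer: SAME — A ⇓ λ.0, B ⇓ λ.0

Working:
Term A:
  start: (λ.0 (0 0) 0 (λ.0)) (λ.λ.1 0)
  step 1: (λ.λ.1 0) ((λ.λ.1 0) (λ.λ.1 0)) (λ.λ.1 0) (λ.0)
  step 2: (λ.(λ.λ.1 0) (λ.λ.1 0) 0) (λ.λ.1 0) (λ.0)
  step 3: (λ.λ.1 0) (λ.λ.1 0) (λ.λ.1 0) (λ.0)
  step 4: (λ.(λ.λ.1 0) 0) (λ.λ.1 0) (λ.0)
  step 5: (λ.λ.1 0) (λ.λ.1 0) (λ.0)
  step 6: (λ.(λ.λ.1 0) 0) (λ.0)
  step 7: (λ.λ.1 0) (λ.0)
  step 8: λ.(λ.0) 0
  step 9: λ.0

Term B:
  start: (λ.(λ.1 (λ.0)) (λ.0)) (λ.0)
  step 1: (λ.(λ.0) (λ.0)) (λ.0)
  step 2: (λ.0) (λ.0)
  step 3: λ.0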